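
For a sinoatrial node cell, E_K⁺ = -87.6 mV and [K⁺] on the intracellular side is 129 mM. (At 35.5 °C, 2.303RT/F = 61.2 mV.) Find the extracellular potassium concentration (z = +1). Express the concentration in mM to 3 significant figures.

Nernst: E = (61.2/1) · log₁₀([out]/[in]), so log₁₀([out]/[in]) = -87.6 × 1 / 61.2 = -1.4314.
[out]/[in] = 10^(-1.4314) = 0.03704.
[out] = 0.03704 × 129 = 4.778 mM.

4.78 mM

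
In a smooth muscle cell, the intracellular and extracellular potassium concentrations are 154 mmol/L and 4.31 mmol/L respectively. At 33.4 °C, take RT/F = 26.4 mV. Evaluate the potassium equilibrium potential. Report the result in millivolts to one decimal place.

-94.4 mV

E = (26.4/z) · ln([K⁺]_out/[K⁺]_in) with z = +1.
= (26.4/1) · ln(4.31/154) = 26.40 · ln(0.02799)
= 26.40 · (-3.5760) = -94.41 mV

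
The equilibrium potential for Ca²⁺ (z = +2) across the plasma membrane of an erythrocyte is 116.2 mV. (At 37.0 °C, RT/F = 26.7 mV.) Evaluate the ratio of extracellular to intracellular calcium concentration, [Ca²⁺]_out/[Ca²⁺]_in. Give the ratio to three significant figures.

6030

ln([out]/[in]) = E·z/(26.7) = 116.2 × 2 / 26.7 = 8.7041
[out]/[in] = e^(8.7041) = 6028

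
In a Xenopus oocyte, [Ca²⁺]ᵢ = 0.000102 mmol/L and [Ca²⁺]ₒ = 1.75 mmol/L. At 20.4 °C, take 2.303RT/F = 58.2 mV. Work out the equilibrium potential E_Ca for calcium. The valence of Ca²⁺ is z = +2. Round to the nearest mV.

123 mV

E = (58.2/z) · log₁₀([Ca²⁺]_out/[Ca²⁺]_in) with z = +2.
= (58.2/2) · log₁₀(1.75/0.000102) = 29.10 · log₁₀(1.716e+04)
= 29.10 · (4.2344) = 123.22 mV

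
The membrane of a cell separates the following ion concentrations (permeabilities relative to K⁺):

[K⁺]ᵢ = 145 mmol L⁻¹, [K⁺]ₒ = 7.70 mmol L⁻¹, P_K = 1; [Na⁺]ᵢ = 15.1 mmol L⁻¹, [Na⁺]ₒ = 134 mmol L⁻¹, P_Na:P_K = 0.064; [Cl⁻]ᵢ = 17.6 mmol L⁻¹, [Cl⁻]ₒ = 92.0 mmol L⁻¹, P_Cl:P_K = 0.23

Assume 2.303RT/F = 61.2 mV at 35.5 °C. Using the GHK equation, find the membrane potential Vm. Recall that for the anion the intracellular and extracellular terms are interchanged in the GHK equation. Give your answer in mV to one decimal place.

Vm = 61.2 · log₁₀[(Σ P·[cation]ₒ + Σ P·[anion]ᵢ) / (Σ P·[cation]ᵢ + Σ P·[anion]ₒ)]
Numerator = 1×7.70 + 0.064×134 + 0.23×17.6 = 20.32
Denominator = 1×145 + 0.064×15.1 + 0.23×92.0 = 167.1
Vm = 61.2 · log₁₀(0.12161) = 61.2 × (-0.9150) = -56.00 mV

-56.0 mV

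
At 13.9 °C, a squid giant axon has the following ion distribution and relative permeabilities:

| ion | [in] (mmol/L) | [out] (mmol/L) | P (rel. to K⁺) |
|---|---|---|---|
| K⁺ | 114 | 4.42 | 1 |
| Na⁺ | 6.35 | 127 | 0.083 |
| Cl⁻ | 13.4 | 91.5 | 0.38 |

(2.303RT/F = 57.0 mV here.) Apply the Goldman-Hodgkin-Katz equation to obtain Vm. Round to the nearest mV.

Vm = 57.0 · log₁₀[(Σ P·[cation]ₒ + Σ P·[anion]ᵢ) / (Σ P·[cation]ᵢ + Σ P·[anion]ₒ)]
Numerator = 1×4.42 + 0.083×127 + 0.38×13.4 = 20.05
Denominator = 1×114 + 0.083×6.35 + 0.38×91.5 = 149.3
Vm = 57.0 · log₁₀(0.13432) = 57.0 × (-0.8719) = -49.70 mV

-50 mV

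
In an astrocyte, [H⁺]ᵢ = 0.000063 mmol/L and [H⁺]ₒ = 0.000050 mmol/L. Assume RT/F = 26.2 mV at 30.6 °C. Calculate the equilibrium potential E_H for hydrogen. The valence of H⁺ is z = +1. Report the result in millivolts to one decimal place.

-6.1 mV

E = (26.2/z) · ln([H⁺]_out/[H⁺]_in) with z = +1.
= (26.2/1) · ln(0.000050/0.000063) = 26.20 · ln(0.7937)
= 26.20 · (-0.2311) = -6.06 mV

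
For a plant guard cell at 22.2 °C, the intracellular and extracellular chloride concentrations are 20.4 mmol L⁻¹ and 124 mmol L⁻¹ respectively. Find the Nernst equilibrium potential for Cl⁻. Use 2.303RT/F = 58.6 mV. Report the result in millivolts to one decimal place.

-45.9 mV

E = (58.6/z) · log₁₀([Cl⁻]_out/[Cl⁻]_in) with z = -1.
For an anion, dividing by z = -1 reverses the sign.
= (58.6/-1) · log₁₀(124/20.4) = -58.60 · log₁₀(6.078)
= -58.60 · (0.7838) = -45.93 mV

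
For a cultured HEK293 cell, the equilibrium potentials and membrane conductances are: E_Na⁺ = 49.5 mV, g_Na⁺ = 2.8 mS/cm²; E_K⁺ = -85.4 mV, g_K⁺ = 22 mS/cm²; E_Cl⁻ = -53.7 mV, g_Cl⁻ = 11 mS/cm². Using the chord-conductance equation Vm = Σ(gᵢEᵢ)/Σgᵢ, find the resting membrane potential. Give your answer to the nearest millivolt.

Σ gᵢEᵢ = 2.8·(49.5) + 22·(-85.4) + 11·(-53.7) = -2330.90
Σ gᵢ = 2.8 + 22 + 11 = 35.8
Vm = -2330.90 / 35.8 = -65.11 mV

-65 mV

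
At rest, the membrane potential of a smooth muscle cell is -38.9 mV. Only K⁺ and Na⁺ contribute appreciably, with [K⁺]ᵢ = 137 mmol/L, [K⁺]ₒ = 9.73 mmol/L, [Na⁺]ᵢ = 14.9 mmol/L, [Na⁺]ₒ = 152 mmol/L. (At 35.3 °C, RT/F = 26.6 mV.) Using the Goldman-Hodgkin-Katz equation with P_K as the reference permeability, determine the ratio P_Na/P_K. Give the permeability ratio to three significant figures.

Let α = P_Na/P_K. GHK: Vm = 26.6·ln[(Kₒ + α·Naₒ)/(Kᵢ + α·Naᵢ)].
e^(Vm/26.6) = e^(-38.9/26.6) = 0.23168
So 0.23168·(Kᵢ + α·Naᵢ) = Kₒ + α·Naₒ → α = (0.23168·137.0 − 9.73) / (152.0 − 0.23168·14.9)
α = (31.74 − 9.73) / (152.0 − 3.452) = 22.01/148.5 = 0.1482

0.148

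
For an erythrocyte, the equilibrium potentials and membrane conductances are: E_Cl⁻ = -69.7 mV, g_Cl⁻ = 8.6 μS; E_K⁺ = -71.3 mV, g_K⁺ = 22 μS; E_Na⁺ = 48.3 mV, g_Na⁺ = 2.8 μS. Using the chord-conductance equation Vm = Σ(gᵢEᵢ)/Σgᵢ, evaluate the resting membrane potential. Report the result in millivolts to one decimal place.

Σ gᵢEᵢ = 8.6·(-69.7) + 22·(-71.3) + 2.8·(48.3) = -2032.78
Σ gᵢ = 8.6 + 22 + 2.8 = 33.4
Vm = -2032.78 / 33.4 = -60.86 mV

-60.9 mV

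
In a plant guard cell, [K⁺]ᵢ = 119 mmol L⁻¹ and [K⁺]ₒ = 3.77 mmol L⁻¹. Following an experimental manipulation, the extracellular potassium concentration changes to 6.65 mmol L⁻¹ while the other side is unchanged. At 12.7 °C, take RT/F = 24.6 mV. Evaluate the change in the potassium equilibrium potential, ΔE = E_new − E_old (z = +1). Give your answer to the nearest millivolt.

E_old = (24.6/1)·ln(3.77/119) = -84.92 mV
E_new = (24.6/1)·ln(6.65/119) = -70.96 mV
ΔE = -70.96 − (-84.92) = 13.96 mV

14 mV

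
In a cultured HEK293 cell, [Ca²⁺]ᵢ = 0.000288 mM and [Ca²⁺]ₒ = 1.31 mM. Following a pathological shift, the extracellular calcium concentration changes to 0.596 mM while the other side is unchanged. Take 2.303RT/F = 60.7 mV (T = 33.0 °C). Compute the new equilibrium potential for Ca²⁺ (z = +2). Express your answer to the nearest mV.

101 mV

After the shift: [Ca²⁺]_out = 0.596, [Ca²⁺]_in = 0.000288 mM.
E_new = (60.7/2)·log₁₀(0.596/0.000288) = 30.35 · (3.3159) = 100.64 mV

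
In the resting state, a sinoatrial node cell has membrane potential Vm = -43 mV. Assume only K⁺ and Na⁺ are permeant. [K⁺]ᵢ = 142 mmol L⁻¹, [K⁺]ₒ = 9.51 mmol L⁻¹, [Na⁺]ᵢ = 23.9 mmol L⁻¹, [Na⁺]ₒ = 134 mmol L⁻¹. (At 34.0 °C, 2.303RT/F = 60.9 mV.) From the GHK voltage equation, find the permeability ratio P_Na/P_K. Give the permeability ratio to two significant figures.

Let α = P_Na/P_K. GHK: Vm = 60.9·log₁₀[(Kₒ + α·Naₒ)/(Kᵢ + α·Naᵢ)].
10^(Vm/60.9) = 10^(-43.0/60.9) = 0.19675
So 0.19675·(Kᵢ + α·Naᵢ) = Kₒ + α·Naₒ → α = (0.19675·142.0 − 9.51) / (134.0 − 0.19675·23.9)
α = (27.94 − 9.51) / (134.0 − 4.702) = 18.43/129.3 = 0.1425

0.14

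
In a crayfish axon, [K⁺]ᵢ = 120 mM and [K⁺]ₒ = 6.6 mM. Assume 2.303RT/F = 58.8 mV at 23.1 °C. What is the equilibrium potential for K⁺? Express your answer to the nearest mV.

E = (58.8/z) · log₁₀([K⁺]_out/[K⁺]_in) with z = +1.
= (58.8/1) · log₁₀(6.6/120) = 58.80 · log₁₀(0.055)
= 58.80 · (-1.2596) = -74.07 mV

-74 mV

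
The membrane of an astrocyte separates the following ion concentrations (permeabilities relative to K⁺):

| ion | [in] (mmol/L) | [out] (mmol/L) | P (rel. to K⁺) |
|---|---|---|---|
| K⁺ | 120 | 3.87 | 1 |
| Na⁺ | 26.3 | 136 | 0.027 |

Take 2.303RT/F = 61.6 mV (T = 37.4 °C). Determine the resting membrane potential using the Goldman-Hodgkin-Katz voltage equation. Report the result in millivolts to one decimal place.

-74.2 mV

Vm = 61.6 · log₁₀[(Σ P·[cation]ₒ + Σ P·[anion]ᵢ) / (Σ P·[cation]ᵢ + Σ P·[anion]ₒ)]
Numerator = 1×3.87 + 0.027×136 = 7.542
Denominator = 1×120 + 0.027×26.3 = 120.7
Vm = 61.6 · log₁₀(0.06248) = 61.6 × (-1.2043) = -74.18 mV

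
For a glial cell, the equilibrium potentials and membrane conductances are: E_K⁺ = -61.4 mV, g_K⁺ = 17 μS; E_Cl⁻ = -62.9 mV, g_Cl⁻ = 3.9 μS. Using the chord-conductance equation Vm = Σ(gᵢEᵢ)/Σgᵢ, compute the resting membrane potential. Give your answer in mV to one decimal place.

Σ gᵢEᵢ = 17·(-61.4) + 3.9·(-62.9) = -1289.11
Σ gᵢ = 17 + 3.9 = 20.9
Vm = -1289.11 / 20.9 = -61.68 mV

-61.7 mV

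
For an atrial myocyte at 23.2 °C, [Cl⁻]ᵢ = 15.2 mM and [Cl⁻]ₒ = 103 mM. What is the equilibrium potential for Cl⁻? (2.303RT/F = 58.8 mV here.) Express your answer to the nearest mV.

-49 mV

E = (58.8/z) · log₁₀([Cl⁻]_out/[Cl⁻]_in) with z = -1.
For an anion, dividing by z = -1 reverses the sign.
= (58.8/-1) · log₁₀(103/15.2) = -58.80 · log₁₀(6.776)
= -58.80 · (0.8310) = -48.86 mV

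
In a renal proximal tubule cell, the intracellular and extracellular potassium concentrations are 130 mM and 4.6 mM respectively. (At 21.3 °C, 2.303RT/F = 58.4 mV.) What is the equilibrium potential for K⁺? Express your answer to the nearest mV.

E = (58.4/z) · log₁₀([K⁺]_out/[K⁺]_in) with z = +1.
= (58.4/1) · log₁₀(4.6/130) = 58.40 · log₁₀(0.03538)
= 58.40 · (-1.4512) = -84.75 mV

-85 mV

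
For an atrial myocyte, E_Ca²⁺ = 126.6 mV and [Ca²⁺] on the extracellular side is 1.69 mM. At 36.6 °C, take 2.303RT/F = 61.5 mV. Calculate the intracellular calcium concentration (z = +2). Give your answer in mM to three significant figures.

Nernst: E = (61.5/2) · log₁₀([out]/[in]), so log₁₀([out]/[in]) = 126.6 × 2 / 61.5 = 4.1171.
[out]/[in] = 10^(4.1171) = 1.309e+04.
[in] = 1.69 / 1.309e+04 = 0.0001291 mM.

0.000129 mM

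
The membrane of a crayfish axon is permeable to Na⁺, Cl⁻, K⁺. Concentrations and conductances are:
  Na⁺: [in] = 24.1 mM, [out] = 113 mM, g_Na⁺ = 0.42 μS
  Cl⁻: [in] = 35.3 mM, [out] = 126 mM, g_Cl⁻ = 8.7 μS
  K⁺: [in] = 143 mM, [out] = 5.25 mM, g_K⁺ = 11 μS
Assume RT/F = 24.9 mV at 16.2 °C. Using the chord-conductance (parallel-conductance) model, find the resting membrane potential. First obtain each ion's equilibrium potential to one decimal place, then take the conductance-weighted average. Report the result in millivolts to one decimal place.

-57.9 mV

E_Na⁺ = (24.9/1)·ln(113/24.1) = 38.5 mV
E_Cl⁻ = (24.9/-1)·ln(126/35.3) = -31.7 mV
E_K⁺ = (24.9/1)·ln(5.25/143) = -82.3 mV
Vm = (Σ gᵢEᵢ)/(Σ gᵢ) = (0.42·38.5 + 8.7·-31.7 + 11·-82.3) / (0.42 + 8.7 + 11)
= -1164.92 / 20.12 = -57.90 mV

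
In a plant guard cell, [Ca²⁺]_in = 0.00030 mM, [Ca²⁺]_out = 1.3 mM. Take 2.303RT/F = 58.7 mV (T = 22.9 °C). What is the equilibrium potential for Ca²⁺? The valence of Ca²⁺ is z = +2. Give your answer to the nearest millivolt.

107 mV

E = (58.7/z) · log₁₀([Ca²⁺]_out/[Ca²⁺]_in) with z = +2.
= (58.7/2) · log₁₀(1.3/0.00030) = 29.35 · log₁₀(4333)
= 29.35 · (3.6368) = 106.74 mV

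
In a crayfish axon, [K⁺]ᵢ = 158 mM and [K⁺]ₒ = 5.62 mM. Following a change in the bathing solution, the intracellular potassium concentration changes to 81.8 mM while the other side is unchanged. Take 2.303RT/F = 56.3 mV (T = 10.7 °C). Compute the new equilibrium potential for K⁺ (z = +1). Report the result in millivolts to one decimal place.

After the shift: [K⁺]_out = 5.62, [K⁺]_in = 81.8 mM.
E_new = (56.3/1)·log₁₀(5.62/81.8) = 56.30 · (-1.1630) = -65.48 mV

-65.5 mV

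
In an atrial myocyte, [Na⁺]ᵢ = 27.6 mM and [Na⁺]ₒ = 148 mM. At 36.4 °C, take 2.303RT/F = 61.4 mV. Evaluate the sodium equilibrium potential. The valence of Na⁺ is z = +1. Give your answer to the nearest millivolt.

45 mV

E = (61.4/z) · log₁₀([Na⁺]_out/[Na⁺]_in) with z = +1.
= (61.4/1) · log₁₀(148/27.6) = 61.40 · log₁₀(5.362)
= 61.40 · (0.7294) = 44.78 mV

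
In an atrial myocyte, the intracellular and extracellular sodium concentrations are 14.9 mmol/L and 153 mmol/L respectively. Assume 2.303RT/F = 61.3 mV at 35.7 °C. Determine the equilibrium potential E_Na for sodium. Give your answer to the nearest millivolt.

E = (61.3/z) · log₁₀([Na⁺]_out/[Na⁺]_in) with z = +1.
= (61.3/1) · log₁₀(153/14.9) = 61.30 · log₁₀(10.27)
= 61.30 · (1.0115) = 62.01 mV

62 mV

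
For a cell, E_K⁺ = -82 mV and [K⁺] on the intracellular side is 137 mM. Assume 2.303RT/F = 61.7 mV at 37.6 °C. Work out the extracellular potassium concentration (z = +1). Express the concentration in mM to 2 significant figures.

6.4 mM

Nernst: E = (61.7/1) · log₁₀([out]/[in]), so log₁₀([out]/[in]) = -82.0 × 1 / 61.7 = -1.3290.
[out]/[in] = 10^(-1.3290) = 0.04688.
[out] = 0.04688 × 137 = 6.423 mM.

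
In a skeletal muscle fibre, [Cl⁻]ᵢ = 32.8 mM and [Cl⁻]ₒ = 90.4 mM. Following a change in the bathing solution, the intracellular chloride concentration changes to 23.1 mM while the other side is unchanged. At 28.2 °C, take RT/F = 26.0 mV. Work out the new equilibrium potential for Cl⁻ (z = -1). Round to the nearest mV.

After the shift: [Cl⁻]_out = 90.4, [Cl⁻]_in = 23.1 mM.
E_new = (26.0/-1)·ln(90.4/23.1) = -26.00 · (1.3644) = -35.47 mV

-35 mV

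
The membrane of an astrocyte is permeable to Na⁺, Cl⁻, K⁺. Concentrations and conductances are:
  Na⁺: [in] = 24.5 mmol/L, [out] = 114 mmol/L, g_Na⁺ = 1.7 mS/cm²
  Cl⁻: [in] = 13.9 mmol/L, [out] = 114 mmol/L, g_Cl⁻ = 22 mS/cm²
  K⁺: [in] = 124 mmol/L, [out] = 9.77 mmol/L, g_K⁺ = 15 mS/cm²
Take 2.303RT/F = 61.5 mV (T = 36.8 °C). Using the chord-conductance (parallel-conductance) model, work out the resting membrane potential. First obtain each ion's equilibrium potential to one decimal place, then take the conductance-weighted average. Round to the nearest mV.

E_Na⁺ = (61.5/1)·log₁₀(114/24.5) = 41.1 mV
E_Cl⁻ = (61.5/-1)·log₁₀(114/13.9) = -56.2 mV
E_K⁺ = (61.5/1)·log₁₀(9.77/124) = -67.9 mV
Vm = (Σ gᵢEᵢ)/(Σ gᵢ) = (1.7·41.1 + 22·-56.2 + 15·-67.9) / (1.7 + 22 + 15)
= -2185.03 / 38.7 = -56.46 mV

-56 mV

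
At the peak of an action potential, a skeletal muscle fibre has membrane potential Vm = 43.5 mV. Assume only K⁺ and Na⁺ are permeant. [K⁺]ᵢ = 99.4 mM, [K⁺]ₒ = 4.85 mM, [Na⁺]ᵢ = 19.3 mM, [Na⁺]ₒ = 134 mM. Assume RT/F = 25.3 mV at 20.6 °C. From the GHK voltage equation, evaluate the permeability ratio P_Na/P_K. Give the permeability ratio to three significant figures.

Let α = P_Na/P_K. GHK: Vm = 25.3·ln[(Kₒ + α·Naₒ)/(Kᵢ + α·Naᵢ)].
e^(Vm/25.3) = e^(43.5/25.3) = 5.581
So 5.581·(Kᵢ + α·Naᵢ) = Kₒ + α·Naₒ → α = (5.581·99.4 − 4.85) / (134.0 − 5.581·19.3)
α = (554.8 − 4.85) / (134.0 − 107.7) = 549.9/26.29 = 20.92

20.9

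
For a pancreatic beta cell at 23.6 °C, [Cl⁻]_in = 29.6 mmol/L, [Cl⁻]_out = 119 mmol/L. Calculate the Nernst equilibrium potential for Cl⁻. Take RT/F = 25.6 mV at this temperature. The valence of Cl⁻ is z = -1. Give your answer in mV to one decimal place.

E = (25.6/z) · ln([Cl⁻]_out/[Cl⁻]_in) with z = -1.
For an anion, dividing by z = -1 reverses the sign.
= (25.6/-1) · ln(119/29.6) = -25.60 · ln(4.02)
= -25.60 · (1.3913) = -35.62 mV

-35.6 mV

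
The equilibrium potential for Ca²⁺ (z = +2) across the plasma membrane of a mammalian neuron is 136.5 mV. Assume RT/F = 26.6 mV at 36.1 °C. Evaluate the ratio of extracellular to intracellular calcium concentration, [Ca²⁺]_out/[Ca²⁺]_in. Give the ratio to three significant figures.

ln([out]/[in]) = E·z/(26.6) = 136.5 × 2 / 26.6 = 10.2632
[out]/[in] = e^(10.2632) = 2.866e+04

28700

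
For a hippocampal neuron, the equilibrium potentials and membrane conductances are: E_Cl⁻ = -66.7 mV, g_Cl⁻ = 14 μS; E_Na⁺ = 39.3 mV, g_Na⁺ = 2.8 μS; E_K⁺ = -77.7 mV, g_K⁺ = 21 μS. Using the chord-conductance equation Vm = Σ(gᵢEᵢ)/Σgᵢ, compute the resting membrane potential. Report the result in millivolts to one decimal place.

-65.0 mV

Σ gᵢEᵢ = 14·(-66.7) + 2.8·(39.3) + 21·(-77.7) = -2455.46
Σ gᵢ = 14 + 2.8 + 21 = 37.8
Vm = -2455.46 / 37.8 = -64.96 mV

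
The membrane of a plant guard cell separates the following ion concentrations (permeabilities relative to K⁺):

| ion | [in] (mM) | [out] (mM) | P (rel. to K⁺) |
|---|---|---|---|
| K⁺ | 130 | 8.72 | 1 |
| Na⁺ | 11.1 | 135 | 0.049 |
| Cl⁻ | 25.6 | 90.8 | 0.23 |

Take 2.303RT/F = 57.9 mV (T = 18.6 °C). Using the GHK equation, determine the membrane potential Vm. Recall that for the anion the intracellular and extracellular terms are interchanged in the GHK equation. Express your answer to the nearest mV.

Vm = 57.9 · log₁₀[(Σ P·[cation]ₒ + Σ P·[anion]ᵢ) / (Σ P·[cation]ᵢ + Σ P·[anion]ₒ)]
Numerator = 1×8.72 + 0.049×135 + 0.23×25.6 = 21.22
Denominator = 1×130 + 0.049×11.1 + 0.23×90.8 = 151.4
Vm = 57.9 · log₁₀(0.14015) = 57.9 × (-0.8534) = -49.41 mV

-49 mV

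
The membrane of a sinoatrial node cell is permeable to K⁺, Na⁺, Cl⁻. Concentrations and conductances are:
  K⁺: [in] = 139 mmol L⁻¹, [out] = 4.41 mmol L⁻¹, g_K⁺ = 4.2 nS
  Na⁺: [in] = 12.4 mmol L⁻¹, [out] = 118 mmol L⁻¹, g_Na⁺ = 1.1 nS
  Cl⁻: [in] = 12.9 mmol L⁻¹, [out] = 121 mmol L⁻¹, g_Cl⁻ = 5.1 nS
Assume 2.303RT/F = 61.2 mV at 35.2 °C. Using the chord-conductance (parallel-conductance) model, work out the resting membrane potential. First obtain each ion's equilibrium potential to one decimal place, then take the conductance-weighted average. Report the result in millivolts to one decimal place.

E_K⁺ = (61.2/1)·log₁₀(4.41/139) = -91.7 mV
E_Na⁺ = (61.2/1)·log₁₀(118/12.4) = 59.9 mV
E_Cl⁻ = (61.2/-1)·log₁₀(121/12.9) = -59.5 mV
Vm = (Σ gᵢEᵢ)/(Σ gᵢ) = (4.2·-91.7 + 1.1·59.9 + 5.1·-59.5) / (4.2 + 1.1 + 5.1)
= -622.70 / 10.4 = -59.88 mV

-59.9 mV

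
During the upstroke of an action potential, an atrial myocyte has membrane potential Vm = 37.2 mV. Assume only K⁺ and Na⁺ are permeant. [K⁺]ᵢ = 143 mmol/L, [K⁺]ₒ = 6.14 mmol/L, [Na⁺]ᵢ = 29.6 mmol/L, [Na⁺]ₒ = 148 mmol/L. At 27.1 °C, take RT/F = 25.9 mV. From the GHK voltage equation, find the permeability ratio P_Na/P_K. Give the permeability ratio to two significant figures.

25

Let α = P_Na/P_K. GHK: Vm = 25.9·ln[(Kₒ + α·Naₒ)/(Kᵢ + α·Naᵢ)].
e^(Vm/25.9) = e^(37.2/25.9) = 4.2051
So 4.2051·(Kᵢ + α·Naᵢ) = Kₒ + α·Naₒ → α = (4.2051·143.0 − 6.14) / (148.0 − 4.2051·29.6)
α = (601.3 − 6.14) / (148.0 − 124.5) = 595.2/23.53 = 25.3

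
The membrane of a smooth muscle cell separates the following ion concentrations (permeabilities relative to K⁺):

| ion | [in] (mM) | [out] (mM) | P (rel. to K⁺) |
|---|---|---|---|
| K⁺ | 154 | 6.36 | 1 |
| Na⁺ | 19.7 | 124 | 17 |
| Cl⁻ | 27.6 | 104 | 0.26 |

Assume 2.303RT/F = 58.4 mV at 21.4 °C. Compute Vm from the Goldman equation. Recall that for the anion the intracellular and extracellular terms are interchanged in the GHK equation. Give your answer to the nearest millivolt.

Vm = 58.4 · log₁₀[(Σ P·[cation]ₒ + Σ P·[anion]ᵢ) / (Σ P·[cation]ᵢ + Σ P·[anion]ₒ)]
Numerator = 1×6.36 + 17×124 + 0.26×27.6 = 2122
Denominator = 1×154 + 17×19.7 + 0.26×104 = 515.9
Vm = 58.4 · log₁₀(4.112) = 58.4 × (0.6141) = 35.86 mV

36 mV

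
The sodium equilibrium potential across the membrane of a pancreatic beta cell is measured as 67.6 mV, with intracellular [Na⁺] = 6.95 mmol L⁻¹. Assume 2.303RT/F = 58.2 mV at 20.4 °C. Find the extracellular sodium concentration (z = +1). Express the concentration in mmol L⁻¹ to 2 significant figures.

100 mmol L⁻¹

Nernst: E = (58.2/1) · log₁₀([out]/[in]), so log₁₀([out]/[in]) = 67.6 × 1 / 58.2 = 1.1615.
[out]/[in] = 10^(1.1615) = 14.5.
[out] = 14.5 × 6.95 = 100.8 mmol L⁻¹.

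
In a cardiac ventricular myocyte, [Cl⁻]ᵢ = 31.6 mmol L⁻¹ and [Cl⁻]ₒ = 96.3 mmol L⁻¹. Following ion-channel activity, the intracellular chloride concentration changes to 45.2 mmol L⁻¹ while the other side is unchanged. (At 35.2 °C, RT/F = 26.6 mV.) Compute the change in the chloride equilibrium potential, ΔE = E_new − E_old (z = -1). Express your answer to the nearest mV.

10 mV

E_old = (26.6/-1)·ln(96.3/31.6) = -29.64 mV
E_new = (26.6/-1)·ln(96.3/45.2) = -20.12 mV
ΔE = -20.12 − (-29.64) = 9.52 mV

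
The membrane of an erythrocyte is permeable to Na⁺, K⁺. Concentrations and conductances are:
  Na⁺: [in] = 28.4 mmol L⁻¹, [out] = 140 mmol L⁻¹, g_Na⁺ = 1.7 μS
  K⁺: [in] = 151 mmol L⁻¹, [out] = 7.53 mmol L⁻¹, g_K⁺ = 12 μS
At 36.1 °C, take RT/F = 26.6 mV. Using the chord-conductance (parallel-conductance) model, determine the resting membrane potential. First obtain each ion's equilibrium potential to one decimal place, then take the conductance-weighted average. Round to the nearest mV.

E_Na⁺ = (26.6/1)·ln(140/28.4) = 42.4 mV
E_K⁺ = (26.6/1)·ln(7.53/151) = -79.8 mV
Vm = (Σ gᵢEᵢ)/(Σ gᵢ) = (1.7·42.4 + 12·-79.8) / (1.7 + 12)
= -885.52 / 13.7 = -64.64 mV

-65 mV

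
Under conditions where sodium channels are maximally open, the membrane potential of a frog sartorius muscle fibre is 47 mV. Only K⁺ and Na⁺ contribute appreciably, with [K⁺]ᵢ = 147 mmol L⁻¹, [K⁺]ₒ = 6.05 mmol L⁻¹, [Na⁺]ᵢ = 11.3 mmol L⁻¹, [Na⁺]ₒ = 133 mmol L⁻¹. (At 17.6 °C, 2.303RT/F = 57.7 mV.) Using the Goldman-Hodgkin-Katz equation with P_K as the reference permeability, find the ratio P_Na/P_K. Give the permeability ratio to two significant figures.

16

Let α = P_Na/P_K. GHK: Vm = 57.7·log₁₀[(Kₒ + α·Naₒ)/(Kᵢ + α·Naᵢ)].
10^(Vm/57.7) = 10^(47.0/57.7) = 6.5247
So 6.5247·(Kᵢ + α·Naᵢ) = Kₒ + α·Naₒ → α = (6.5247·147.0 − 6.05) / (133.0 − 6.5247·11.3)
α = (959.1 − 6.05) / (133.0 − 73.73) = 953.1/59.27 = 16.08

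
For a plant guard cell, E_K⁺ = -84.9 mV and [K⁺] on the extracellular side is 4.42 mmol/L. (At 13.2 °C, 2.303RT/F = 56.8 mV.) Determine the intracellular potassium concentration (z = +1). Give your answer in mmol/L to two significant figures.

140 mmol/L

Nernst: E = (56.8/1) · log₁₀([out]/[in]), so log₁₀([out]/[in]) = -84.9 × 1 / 56.8 = -1.4947.
[out]/[in] = 10^(-1.4947) = 0.03201.
[in] = 4.42 / 0.03201 = 138.1 mmol/L.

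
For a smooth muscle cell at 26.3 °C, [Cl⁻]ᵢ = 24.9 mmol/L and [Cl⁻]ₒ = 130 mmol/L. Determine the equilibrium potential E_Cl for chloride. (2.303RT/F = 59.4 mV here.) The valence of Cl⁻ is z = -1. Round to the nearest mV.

-43 mV

E = (59.4/z) · log₁₀([Cl⁻]_out/[Cl⁻]_in) with z = -1.
For an anion, dividing by z = -1 reverses the sign.
= (59.4/-1) · log₁₀(130/24.9) = -59.40 · log₁₀(5.221)
= -59.40 · (0.7177) = -42.63 mV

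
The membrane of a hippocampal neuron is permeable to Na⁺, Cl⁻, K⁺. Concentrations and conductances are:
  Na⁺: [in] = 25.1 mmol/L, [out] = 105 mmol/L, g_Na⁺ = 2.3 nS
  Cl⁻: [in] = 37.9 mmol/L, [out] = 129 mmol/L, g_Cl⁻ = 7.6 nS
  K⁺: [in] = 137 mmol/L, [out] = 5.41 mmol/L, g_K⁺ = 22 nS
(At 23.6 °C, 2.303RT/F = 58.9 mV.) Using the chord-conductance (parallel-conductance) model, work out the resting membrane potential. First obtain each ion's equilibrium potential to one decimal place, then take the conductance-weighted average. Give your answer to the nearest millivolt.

E_Na⁺ = (58.9/1)·log₁₀(105/25.1) = 36.6 mV
E_Cl⁻ = (58.9/-1)·log₁₀(129/37.9) = -31.3 mV
E_K⁺ = (58.9/1)·log₁₀(5.41/137) = -82.7 mV
Vm = (Σ gᵢEᵢ)/(Σ gᵢ) = (2.3·36.6 + 7.6·-31.3 + 22·-82.7) / (2.3 + 7.6 + 22)
= -1973.10 / 31.9 = -61.85 mV

-62 mV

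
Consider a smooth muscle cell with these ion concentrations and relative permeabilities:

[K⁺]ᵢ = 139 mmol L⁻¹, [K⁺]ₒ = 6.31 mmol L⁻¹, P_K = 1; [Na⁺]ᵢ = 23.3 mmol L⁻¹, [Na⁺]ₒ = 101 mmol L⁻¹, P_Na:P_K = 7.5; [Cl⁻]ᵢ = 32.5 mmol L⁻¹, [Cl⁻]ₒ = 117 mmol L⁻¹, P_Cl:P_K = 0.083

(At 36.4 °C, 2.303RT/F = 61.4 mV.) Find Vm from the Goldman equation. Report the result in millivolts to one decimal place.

Vm = 61.4 · log₁₀[(Σ P·[cation]ₒ + Σ P·[anion]ᵢ) / (Σ P·[cation]ᵢ + Σ P·[anion]ₒ)]
Numerator = 1×6.31 + 7.5×101 + 0.083×32.5 = 766.5
Denominator = 1×139 + 7.5×23.3 + 0.083×117 = 323.5
Vm = 61.4 · log₁₀(2.3697) = 61.4 × (0.3747) = 23.01 mV

23.0 mV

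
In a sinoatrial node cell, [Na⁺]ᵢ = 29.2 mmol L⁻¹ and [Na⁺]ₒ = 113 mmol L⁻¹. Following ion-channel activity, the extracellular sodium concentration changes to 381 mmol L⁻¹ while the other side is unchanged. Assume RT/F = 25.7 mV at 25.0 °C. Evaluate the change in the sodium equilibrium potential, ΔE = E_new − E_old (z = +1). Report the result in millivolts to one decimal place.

E_old = (25.7/1)·ln(113/29.2) = 34.78 mV
E_new = (25.7/1)·ln(381/29.2) = 66.01 mV
ΔE = 66.01 − (34.78) = 31.24 mV

31.2 mV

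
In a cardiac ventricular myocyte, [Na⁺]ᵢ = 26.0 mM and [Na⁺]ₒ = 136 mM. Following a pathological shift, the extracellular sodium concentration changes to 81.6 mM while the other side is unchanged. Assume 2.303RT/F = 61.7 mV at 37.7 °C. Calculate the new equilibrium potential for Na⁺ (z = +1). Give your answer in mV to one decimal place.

After the shift: [Na⁺]_out = 81.6, [Na⁺]_in = 26.0 mM.
E_new = (61.7/1)·log₁₀(81.6/26.0) = 61.70 · (0.4967) = 30.65 mV

30.6 mV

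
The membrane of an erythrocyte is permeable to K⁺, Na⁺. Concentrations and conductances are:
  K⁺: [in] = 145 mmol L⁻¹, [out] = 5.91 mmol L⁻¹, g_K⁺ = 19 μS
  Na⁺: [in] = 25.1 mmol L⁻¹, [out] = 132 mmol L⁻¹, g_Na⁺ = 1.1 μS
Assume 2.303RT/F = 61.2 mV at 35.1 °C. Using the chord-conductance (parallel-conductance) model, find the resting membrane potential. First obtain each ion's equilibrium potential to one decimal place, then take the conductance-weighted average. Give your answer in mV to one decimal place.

E_K⁺ = (61.2/1)·log₁₀(5.91/145) = -85.1 mV
E_Na⁺ = (61.2/1)·log₁₀(132/25.1) = 44.1 mV
Vm = (Σ gᵢEᵢ)/(Σ gᵢ) = (19·-85.1 + 1.1·44.1) / (19 + 1.1)
= -1568.39 / 20.1 = -78.03 mV

-78.0 mV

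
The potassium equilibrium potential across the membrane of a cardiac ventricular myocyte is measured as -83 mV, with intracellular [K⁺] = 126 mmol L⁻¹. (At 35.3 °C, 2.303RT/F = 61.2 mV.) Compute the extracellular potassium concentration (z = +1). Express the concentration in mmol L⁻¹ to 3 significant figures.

Nernst: E = (61.2/1) · log₁₀([out]/[in]), so log₁₀([out]/[in]) = -83.0 × 1 / 61.2 = -1.3562.
[out]/[in] = 10^(-1.3562) = 0.04403.
[out] = 0.04403 × 126 = 5.548 mmol L⁻¹.

5.55 mmol L⁻¹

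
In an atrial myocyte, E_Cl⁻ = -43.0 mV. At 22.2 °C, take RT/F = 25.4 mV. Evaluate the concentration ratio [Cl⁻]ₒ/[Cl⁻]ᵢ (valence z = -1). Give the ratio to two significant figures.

5.4

ln([out]/[in]) = E·z/(25.4) = -43.0 × -1 / 25.4 = 1.6929
[out]/[in] = e^(1.6929) = 5.435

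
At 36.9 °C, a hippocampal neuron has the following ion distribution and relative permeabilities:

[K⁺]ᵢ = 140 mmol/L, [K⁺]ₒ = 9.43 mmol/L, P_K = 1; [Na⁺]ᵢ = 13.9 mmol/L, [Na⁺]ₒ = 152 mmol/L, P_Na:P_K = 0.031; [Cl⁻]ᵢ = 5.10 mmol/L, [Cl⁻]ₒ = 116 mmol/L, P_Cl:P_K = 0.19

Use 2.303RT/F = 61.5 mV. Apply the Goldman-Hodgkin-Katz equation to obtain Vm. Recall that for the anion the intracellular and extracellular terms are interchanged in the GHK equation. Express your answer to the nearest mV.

Vm = 61.5 · log₁₀[(Σ P·[cation]ₒ + Σ P·[anion]ᵢ) / (Σ P·[cation]ᵢ + Σ P·[anion]ₒ)]
Numerator = 1×9.43 + 0.031×152 + 0.19×5.10 = 15.11
Denominator = 1×140 + 0.031×13.9 + 0.19×116 = 162.5
Vm = 61.5 · log₁₀(0.093007) = 61.5 × (-1.0315) = -63.44 mV

-63 mV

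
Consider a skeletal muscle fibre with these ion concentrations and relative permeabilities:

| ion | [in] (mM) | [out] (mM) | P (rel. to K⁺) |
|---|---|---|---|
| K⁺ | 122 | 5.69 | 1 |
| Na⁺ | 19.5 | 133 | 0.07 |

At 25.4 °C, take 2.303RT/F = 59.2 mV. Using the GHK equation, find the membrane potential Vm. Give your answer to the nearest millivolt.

-54 mV

Vm = 59.2 · log₁₀[(Σ P·[cation]ₒ + Σ P·[anion]ᵢ) / (Σ P·[cation]ᵢ + Σ P·[anion]ₒ)]
Numerator = 1×5.69 + 0.07×133 = 15
Denominator = 1×122 + 0.07×19.5 = 123.4
Vm = 59.2 · log₁₀(0.12159) = 59.2 × (-0.9151) = -54.17 mV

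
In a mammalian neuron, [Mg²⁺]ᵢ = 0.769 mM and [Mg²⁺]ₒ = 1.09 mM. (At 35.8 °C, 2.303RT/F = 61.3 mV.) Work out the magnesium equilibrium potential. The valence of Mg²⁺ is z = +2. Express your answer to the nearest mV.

5 mV

E = (61.3/z) · log₁₀([Mg²⁺]_out/[Mg²⁺]_in) with z = +2.
= (61.3/2) · log₁₀(1.09/0.769) = 30.65 · log₁₀(1.417)
= 30.65 · (0.1515) = 4.64 mV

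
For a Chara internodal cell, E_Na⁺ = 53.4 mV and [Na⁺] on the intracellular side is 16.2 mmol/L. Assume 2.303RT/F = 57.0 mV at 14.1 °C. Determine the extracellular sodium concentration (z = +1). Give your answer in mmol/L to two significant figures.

Nernst: E = (57.0/1) · log₁₀([out]/[in]), so log₁₀([out]/[in]) = 53.4 × 1 / 57.0 = 0.9368.
[out]/[in] = 10^(0.9368) = 8.647.
[out] = 8.647 × 16.2 = 140.1 mmol/L.

140 mmol/L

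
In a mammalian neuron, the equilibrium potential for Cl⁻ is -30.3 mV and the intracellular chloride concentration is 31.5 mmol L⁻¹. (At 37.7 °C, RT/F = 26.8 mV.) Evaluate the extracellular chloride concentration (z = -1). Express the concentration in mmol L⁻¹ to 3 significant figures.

Nernst: E = (26.8/-1) · ln([out]/[in]), so ln([out]/[in]) = -30.3 × -1 / 26.8 = 1.1306.
[out]/[in] = e^(1.1306) = 3.098.
[out] = 3.098 × 31.5 = 97.57 mmol L⁻¹.

97.6 mmol L⁻¹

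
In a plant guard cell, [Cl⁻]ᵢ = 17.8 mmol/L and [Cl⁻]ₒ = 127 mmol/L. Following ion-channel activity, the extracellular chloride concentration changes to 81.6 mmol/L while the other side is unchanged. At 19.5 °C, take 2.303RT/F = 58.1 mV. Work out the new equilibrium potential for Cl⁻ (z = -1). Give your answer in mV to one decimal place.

-38.4 mV

After the shift: [Cl⁻]_out = 81.6, [Cl⁻]_in = 17.8 mmol/L.
E_new = (58.1/-1)·log₁₀(81.6/17.8) = -58.10 · (0.6613) = -38.42 mV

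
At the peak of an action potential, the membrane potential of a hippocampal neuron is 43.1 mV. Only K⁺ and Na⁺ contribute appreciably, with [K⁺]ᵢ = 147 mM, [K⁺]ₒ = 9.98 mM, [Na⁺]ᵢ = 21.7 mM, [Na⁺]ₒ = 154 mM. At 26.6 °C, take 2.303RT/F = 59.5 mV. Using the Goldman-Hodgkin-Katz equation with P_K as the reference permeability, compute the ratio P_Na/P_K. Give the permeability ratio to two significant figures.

20

Let α = P_Na/P_K. GHK: Vm = 59.5·log₁₀[(Kₒ + α·Naₒ)/(Kᵢ + α·Naᵢ)].
10^(Vm/59.5) = 10^(43.1/59.5) = 5.3011
So 5.3011·(Kᵢ + α·Naᵢ) = Kₒ + α·Naₒ → α = (5.3011·147.0 − 9.98) / (154.0 − 5.3011·21.7)
α = (779.3 − 9.98) / (154.0 − 115) = 769.3/38.97 = 19.74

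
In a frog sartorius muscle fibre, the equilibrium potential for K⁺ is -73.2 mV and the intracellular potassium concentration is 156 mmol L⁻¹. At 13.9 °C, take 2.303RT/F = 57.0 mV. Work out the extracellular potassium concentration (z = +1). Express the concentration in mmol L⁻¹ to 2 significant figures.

8.1 mmol L⁻¹

Nernst: E = (57.0/1) · log₁₀([out]/[in]), so log₁₀([out]/[in]) = -73.2 × 1 / 57.0 = -1.2842.
[out]/[in] = 10^(-1.2842) = 0.05197.
[out] = 0.05197 × 156 = 8.108 mmol L⁻¹.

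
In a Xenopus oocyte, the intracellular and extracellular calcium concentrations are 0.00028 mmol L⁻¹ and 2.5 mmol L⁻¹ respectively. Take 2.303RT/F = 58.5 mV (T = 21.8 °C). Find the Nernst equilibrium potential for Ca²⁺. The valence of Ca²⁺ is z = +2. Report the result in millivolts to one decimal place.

E = (58.5/z) · log₁₀([Ca²⁺]_out/[Ca²⁺]_in) with z = +2.
= (58.5/2) · log₁₀(2.5/0.00028) = 29.25 · log₁₀(8929)
= 29.25 · (3.9508) = 115.56 mV

115.6 mV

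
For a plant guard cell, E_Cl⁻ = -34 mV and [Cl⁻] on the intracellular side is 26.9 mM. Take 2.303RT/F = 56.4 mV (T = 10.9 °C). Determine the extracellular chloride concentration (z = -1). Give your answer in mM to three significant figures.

Nernst: E = (56.4/-1) · log₁₀([out]/[in]), so log₁₀([out]/[in]) = -34.0 × -1 / 56.4 = 0.6028.
[out]/[in] = 10^(0.6028) = 4.007.
[out] = 4.007 × 26.9 = 107.8 mM.

108 mM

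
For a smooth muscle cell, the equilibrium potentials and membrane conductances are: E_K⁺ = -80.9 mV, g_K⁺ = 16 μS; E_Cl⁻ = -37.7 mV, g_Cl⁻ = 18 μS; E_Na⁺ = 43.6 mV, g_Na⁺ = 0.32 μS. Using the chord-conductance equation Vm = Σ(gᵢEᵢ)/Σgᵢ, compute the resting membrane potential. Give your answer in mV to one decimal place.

Σ gᵢEᵢ = 16·(-80.9) + 18·(-37.7) + 0.32·(43.6) = -1959.05
Σ gᵢ = 16 + 18 + 0.32 = 34.32
Vm = -1959.05 / 34.32 = -57.08 mV

-57.1 mV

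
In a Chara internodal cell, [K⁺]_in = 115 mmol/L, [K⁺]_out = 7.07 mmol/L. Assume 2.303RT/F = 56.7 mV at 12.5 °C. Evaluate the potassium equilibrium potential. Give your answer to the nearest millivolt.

E = (56.7/z) · log₁₀([K⁺]_out/[K⁺]_in) with z = +1.
= (56.7/1) · log₁₀(7.07/115) = 56.70 · log₁₀(0.06148)
= 56.70 · (-1.2113) = -68.68 mV

-69 mV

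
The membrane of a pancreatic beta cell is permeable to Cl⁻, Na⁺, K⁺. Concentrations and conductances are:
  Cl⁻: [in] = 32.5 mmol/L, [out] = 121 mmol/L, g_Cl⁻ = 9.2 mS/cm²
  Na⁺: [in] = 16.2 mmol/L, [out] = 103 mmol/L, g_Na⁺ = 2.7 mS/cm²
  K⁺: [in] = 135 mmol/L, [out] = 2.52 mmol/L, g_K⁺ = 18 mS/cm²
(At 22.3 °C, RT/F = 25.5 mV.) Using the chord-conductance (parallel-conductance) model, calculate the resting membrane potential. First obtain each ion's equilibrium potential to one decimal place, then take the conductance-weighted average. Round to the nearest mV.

E_Cl⁻ = (25.5/-1)·ln(121/32.5) = -33.5 mV
E_Na⁺ = (25.5/1)·ln(103/16.2) = 47.2 mV
E_K⁺ = (25.5/1)·ln(2.52/135) = -101.5 mV
Vm = (Σ gᵢEᵢ)/(Σ gᵢ) = (9.2·-33.5 + 2.7·47.2 + 18·-101.5) / (9.2 + 2.7 + 18)
= -2007.76 / 29.9 = -67.15 mV

-67 mV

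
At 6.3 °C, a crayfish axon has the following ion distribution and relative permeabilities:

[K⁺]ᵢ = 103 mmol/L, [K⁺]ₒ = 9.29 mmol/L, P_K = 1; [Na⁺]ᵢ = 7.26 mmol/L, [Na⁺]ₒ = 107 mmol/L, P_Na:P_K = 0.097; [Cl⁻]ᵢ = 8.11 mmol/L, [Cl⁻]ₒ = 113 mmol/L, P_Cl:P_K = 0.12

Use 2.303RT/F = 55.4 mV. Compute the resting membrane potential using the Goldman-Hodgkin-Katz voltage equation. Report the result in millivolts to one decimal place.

-41.8 mV

Vm = 55.4 · log₁₀[(Σ P·[cation]ₒ + Σ P·[anion]ᵢ) / (Σ P·[cation]ᵢ + Σ P·[anion]ₒ)]
Numerator = 1×9.29 + 0.097×107 + 0.12×8.11 = 20.64
Denominator = 1×103 + 0.097×7.26 + 0.12×113 = 117.3
Vm = 55.4 · log₁₀(0.17603) = 55.4 × (-0.7544) = -41.79 mV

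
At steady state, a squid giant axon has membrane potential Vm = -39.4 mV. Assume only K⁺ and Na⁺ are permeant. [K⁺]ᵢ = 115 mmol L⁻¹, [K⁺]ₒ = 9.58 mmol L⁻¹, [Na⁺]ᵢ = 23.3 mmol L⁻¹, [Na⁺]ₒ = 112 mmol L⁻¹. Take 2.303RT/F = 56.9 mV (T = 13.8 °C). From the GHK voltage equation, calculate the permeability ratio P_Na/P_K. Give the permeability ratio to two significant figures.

0.13

Let α = P_Na/P_K. GHK: Vm = 56.9·log₁₀[(Kₒ + α·Naₒ)/(Kᵢ + α·Naᵢ)].
10^(Vm/56.9) = 10^(-39.4/56.9) = 0.20303
So 0.20303·(Kᵢ + α·Naᵢ) = Kₒ + α·Naₒ → α = (0.20303·115.0 − 9.58) / (112.0 − 0.20303·23.3)
α = (23.35 − 9.58) / (112.0 − 4.731) = 13.77/107.3 = 0.1284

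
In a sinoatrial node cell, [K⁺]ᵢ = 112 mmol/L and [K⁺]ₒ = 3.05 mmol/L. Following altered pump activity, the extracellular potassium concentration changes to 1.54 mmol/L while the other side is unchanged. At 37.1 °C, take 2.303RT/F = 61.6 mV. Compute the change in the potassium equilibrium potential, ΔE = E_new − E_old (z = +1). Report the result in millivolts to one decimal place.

E_old = (61.6/1)·log₁₀(3.05/112) = -96.40 mV
E_new = (61.6/1)·log₁₀(1.54/112) = -114.68 mV
ΔE = -114.68 − (-96.40) = -18.28 mV

-18.3 mV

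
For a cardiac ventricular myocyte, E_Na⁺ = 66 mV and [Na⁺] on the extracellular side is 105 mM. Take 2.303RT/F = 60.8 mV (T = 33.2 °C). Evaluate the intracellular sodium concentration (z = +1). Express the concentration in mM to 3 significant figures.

8.62 mM

Nernst: E = (60.8/1) · log₁₀([out]/[in]), so log₁₀([out]/[in]) = 66.0 × 1 / 60.8 = 1.0855.
[out]/[in] = 10^(1.0855) = 12.18.
[in] = 105 / 12.18 = 8.623 mM.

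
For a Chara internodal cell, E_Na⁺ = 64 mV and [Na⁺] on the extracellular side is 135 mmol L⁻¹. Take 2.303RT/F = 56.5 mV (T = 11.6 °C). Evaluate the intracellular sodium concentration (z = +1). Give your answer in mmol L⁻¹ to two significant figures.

Nernst: E = (56.5/1) · log₁₀([out]/[in]), so log₁₀([out]/[in]) = 64.0 × 1 / 56.5 = 1.1327.
[out]/[in] = 10^(1.1327) = 13.58.
[in] = 135 / 13.58 = 9.945 mmol L⁻¹.

9.9 mmol L⁻¹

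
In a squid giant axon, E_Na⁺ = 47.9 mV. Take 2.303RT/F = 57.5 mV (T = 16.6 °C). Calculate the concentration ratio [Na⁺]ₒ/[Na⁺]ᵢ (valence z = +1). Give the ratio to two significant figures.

6.8

log₁₀([out]/[in]) = E·z/(57.5) = 47.9 × 1 / 57.5 = 0.8330
[out]/[in] = 10^(0.8330) = 6.808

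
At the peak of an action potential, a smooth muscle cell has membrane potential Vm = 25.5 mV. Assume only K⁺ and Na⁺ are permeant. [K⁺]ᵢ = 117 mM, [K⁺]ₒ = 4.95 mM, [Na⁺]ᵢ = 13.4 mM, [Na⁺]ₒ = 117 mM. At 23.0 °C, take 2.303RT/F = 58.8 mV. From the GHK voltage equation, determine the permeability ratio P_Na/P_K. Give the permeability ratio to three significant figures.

Let α = P_Na/P_K. GHK: Vm = 58.8·log₁₀[(Kₒ + α·Naₒ)/(Kᵢ + α·Naᵢ)].
10^(Vm/58.8) = 10^(25.5/58.8) = 2.7144
So 2.7144·(Kᵢ + α·Naᵢ) = Kₒ + α·Naₒ → α = (2.7144·117.0 − 4.95) / (117.0 − 2.7144·13.4)
α = (317.6 − 4.95) / (117.0 − 36.37) = 312.6/80.63 = 3.878

3.88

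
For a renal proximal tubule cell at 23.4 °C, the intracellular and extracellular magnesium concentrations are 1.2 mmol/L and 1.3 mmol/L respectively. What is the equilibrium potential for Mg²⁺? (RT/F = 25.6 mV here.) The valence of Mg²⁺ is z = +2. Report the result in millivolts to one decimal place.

1.0 mV

E = (25.6/z) · ln([Mg²⁺]_out/[Mg²⁺]_in) with z = +2.
= (25.6/2) · ln(1.3/1.2) = 12.80 · ln(1.083)
= 12.80 · (0.0800) = 1.02 mV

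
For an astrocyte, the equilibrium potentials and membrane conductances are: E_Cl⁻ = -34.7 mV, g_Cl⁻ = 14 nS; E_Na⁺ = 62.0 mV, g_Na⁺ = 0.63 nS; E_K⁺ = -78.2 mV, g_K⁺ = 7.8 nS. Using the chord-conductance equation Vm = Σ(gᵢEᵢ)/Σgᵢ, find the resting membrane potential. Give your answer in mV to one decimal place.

-47.1 mV

Σ gᵢEᵢ = 14·(-34.7) + 0.63·(62.0) + 7.8·(-78.2) = -1056.70
Σ gᵢ = 14 + 0.63 + 7.8 = 22.43
Vm = -1056.70 / 22.43 = -47.11 mV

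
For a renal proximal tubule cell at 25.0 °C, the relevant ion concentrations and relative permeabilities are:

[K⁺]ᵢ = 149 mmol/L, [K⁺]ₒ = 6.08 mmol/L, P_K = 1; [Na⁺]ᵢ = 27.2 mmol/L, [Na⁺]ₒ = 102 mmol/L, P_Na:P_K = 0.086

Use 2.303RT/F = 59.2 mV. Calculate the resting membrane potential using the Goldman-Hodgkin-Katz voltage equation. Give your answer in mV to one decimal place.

Vm = 59.2 · log₁₀[(Σ P·[cation]ₒ + Σ P·[anion]ᵢ) / (Σ P·[cation]ᵢ + Σ P·[anion]ₒ)]
Numerator = 1×6.08 + 0.086×102 = 14.85
Denominator = 1×149 + 0.086×27.2 = 151.3
Vm = 59.2 · log₁₀(0.098137) = 59.2 × (-1.0082) = -59.68 mV

-59.7 mV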